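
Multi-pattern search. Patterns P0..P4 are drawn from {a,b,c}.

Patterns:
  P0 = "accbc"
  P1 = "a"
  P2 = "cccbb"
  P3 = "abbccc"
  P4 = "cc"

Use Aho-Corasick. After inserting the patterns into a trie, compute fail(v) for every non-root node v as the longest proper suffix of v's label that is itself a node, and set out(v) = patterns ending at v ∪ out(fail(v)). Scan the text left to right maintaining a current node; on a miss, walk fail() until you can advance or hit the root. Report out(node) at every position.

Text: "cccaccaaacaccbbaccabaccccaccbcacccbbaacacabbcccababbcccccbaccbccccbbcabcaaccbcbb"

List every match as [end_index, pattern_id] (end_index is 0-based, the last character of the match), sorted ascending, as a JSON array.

Construct AC machine:
Trie (insert patterns):
  n0 'ε': a→1 c→6
  n1 'a': b→11 c→2  ←P1
  n2 'ac': c→3
  n3 'acc': b→4
  n4 'accb': c→5
  n5 'accbc': ·  ←P0
  n6 'c': c→7
  n7 'cc': c→8  ←P4
  n8 'ccc': b→9
  n9 'cccb': b→10
  n10 'cccbb': ·  ←P2
  n11 'ab': b→12
  n12 'abb': c→13
  n13 'abbc': c→14
  n14 'abbcc': c→15
  n15 'abbccc': ·  ←P3

Failure links (BFS by depth):
  fail(1) 'a': from fail(0)=0 chase 'a': 0 ⇒ 0;  out={1}∪out(0)={1}
  fail(6) 'c': from fail(0)=0 chase 'c': 0 ⇒ 0;  out=∅∪out(0)=∅
  fail(2) 'ac': from fail(1)=0 chase 'c': 0 ⇒ 6;  out=∅∪out(6)=∅
  fail(7) 'cc': from fail(6)=0 chase 'c': 0 ⇒ 6;  out={4}∪out(6)={4}
  fail(11) 'ab': from fail(1)=0 chase 'b': 0 ⇒ 0;  out=∅∪out(0)=∅
  fail(3) 'acc': from fail(2)=6 chase 'c': 6 ⇒ 7;  out=∅∪out(7)={4}
  fail(8) 'ccc': from fail(7)=6 chase 'c': 6 ⇒ 7;  out=∅∪out(7)={4}
  fail(12) 'abb': from fail(11)=0 chase 'b': 0 ⇒ 0;  out=∅∪out(0)=∅
  fail(4) 'accb': from fail(3)=7 chase 'b': 7→6→0 ⇒ 0;  out=∅∪out(0)=∅
  fail(9) 'cccb': from fail(8)=7 chase 'b': 7→6→0 ⇒ 0;  out=∅∪out(0)=∅
  fail(13) 'abbc': from fail(12)=0 chase 'c': 0 ⇒ 6;  out=∅∪out(6)=∅
  fail(5) 'accbc': from fail(4)=0 chase 'c': 0 ⇒ 6;  out={0}∪out(6)={0}
  fail(10) 'cccbb': from fail(9)=0 chase 'b': 0 ⇒ 0;  out={2}∪out(0)={2}
  fail(14) 'abbcc': from fail(13)=6 chase 'c': 6 ⇒ 7;  out=∅∪out(7)={4}
  fail(15) 'abbccc': from fail(14)=7 chase 'c': 7 ⇒ 8;  out={3}∪out(8)={3,4}

Scan:
[0] read 'c'  n0⇒n6
[1] read 'c'  n6⇒n7  → match P4@[0:1]
[2] read 'c'  n7⇒n8  → match P4@[1:2]
[3] read 'a'  n8⇒n1 (via fail)  → match P1@[3:3]
[4] read 'c'  n1⇒n2
[5] read 'c'  n2⇒n3  → match P4@[4:5]
[6] read 'a'  n3⇒n1 (via fail)  → match P1@[6:6]
[7] read 'a'  n1⇒n1 (via fail)  → match P1@[7:7]
[8] read 'a'  n1⇒n1 (via fail)  → match P1@[8:8]
[9] read 'c'  n1⇒n2
[10] read 'a'  n2⇒n1 (via fail)  → match P1@[10:10]
[11] read 'c'  n1⇒n2
[12] read 'c'  n2⇒n3  → match P4@[11:12]
[13] read 'b'  n3⇒n4
[14] read 'b'  n4⇒n0 (via fail)
[15] read 'a'  n0⇒n1  → match P1@[15:15]
[16] read 'c'  n1⇒n2
[17] read 'c'  n2⇒n3  → match P4@[16:17]
[18] read 'a'  n3⇒n1 (via fail)  → match P1@[18:18]
[19] read 'b'  n1⇒n11
[20] read 'a'  n11⇒n1 (via fail)  → match P1@[20:20]
[21] read 'c'  n1⇒n2
[22] read 'c'  n2⇒n3  → match P4@[21:22]
[23] read 'c'  n3⇒n8 (via fail)  → match P4@[22:23]
[24] read 'c'  n8⇒n8 (via fail)  → match P4@[23:24]
[25] read 'a'  n8⇒n1 (via fail)  → match P1@[25:25]
[26] read 'c'  n1⇒n2
[27] read 'c'  n2⇒n3  → match P4@[26:27]
[28] read 'b'  n3⇒n4
[29] read 'c'  n4⇒n5  → match P0@[25:29]
[30] read 'a'  n5⇒n1 (via fail)  → match P1@[30:30]
[31] read 'c'  n1⇒n2
[32] read 'c'  n2⇒n3  → match P4@[31:32]
[33] read 'c'  n3⇒n8 (via fail)  → match P4@[32:33]
[34] read 'b'  n8⇒n9
[35] read 'b'  n9⇒n10  → match P2@[31:35]
[36] read 'a'  n10⇒n1 (via fail)  → match P1@[36:36]
[37] read 'a'  n1⇒n1 (via fail)  → match P1@[37:37]
[38] read 'c'  n1⇒n2
[39] read 'a'  n2⇒n1 (via fail)  → match P1@[39:39]
[40] read 'c'  n1⇒n2
[41] read 'a'  n2⇒n1 (via fail)  → match P1@[41:41]
[42] read 'b'  n1⇒n11
[43] read 'b'  n11⇒n12
[44] read 'c'  n12⇒n13
[45] read 'c'  n13⇒n14  → match P4@[44:45]
[46] read 'c'  n14⇒n15  → match P3@[41:46],P4@[45:46]
[47] read 'a'  n15⇒n1 (via fail)  → match P1@[47:47]
[48] read 'b'  n1⇒n11
[49] read 'a'  n11⇒n1 (via fail)  → match P1@[49:49]
[50] read 'b'  n1⇒n11
[51] read 'b'  n11⇒n12
[52] read 'c'  n12⇒n13
[53] read 'c'  n13⇒n14  → match P4@[52:53]
[54] read 'c'  n14⇒n15  → match P3@[49:54],P4@[53:54]
[55] read 'c'  n15⇒n8 (via fail)  → match P4@[54:55]
[56] read 'c'  n8⇒n8 (via fail)  → match P4@[55:56]
[57] read 'b'  n8⇒n9
[58] read 'a'  n9⇒n1 (via fail)  → match P1@[58:58]
[59] read 'c'  n1⇒n2
[60] read 'c'  n2⇒n3  → match P4@[59:60]
[61] read 'b'  n3⇒n4
[62] read 'c'  n4⇒n5  → match P0@[58:62]
[63] read 'c'  n5⇒n7 (via fail)  → match P4@[62:63]
[64] read 'c'  n7⇒n8  → match P4@[63:64]
[65] read 'c'  n8⇒n8 (via fail)  → match P4@[64:65]
[66] read 'b'  n8⇒n9
[67] read 'b'  n9⇒n10  → match P2@[63:67]
[68] read 'c'  n10⇒n6 (via fail)
[69] read 'a'  n6⇒n1 (via fail)  → match P1@[69:69]
[70] read 'b'  n1⇒n11
[71] read 'c'  n11⇒n6 (via fail)
[72] read 'a'  n6⇒n1 (via fail)  → match P1@[72:72]
[73] read 'a'  n1⇒n1 (via fail)  → match P1@[73:73]
[74] read 'c'  n1⇒n2
[75] read 'c'  n2⇒n3  → match P4@[74:75]
[76] read 'b'  n3⇒n4
[77] read 'c'  n4⇒n5  → match P0@[73:77]
[78] read 'b'  n5⇒n0 (via fail)
[79] read 'b'  n0⇒n0

Matches: [[1,4],[2,4],[3,1],[5,4],[6,1],[7,1],[8,1],[10,1],[12,4],[15,1],[17,4],[18,1],[20,1],[22,4],[23,4],[24,4],[25,1],[27,4],[29,0],[30,1],[32,4],[33,4],[35,2],[36,1],[37,1],[39,1],[41,1],[45,4],[46,3],[46,4],[47,1],[49,1],[53,4],[54,3],[54,4],[55,4],[56,4],[58,1],[60,4],[62,0],[63,4],[64,4],[65,4],[67,2],[69,1],[72,1],[73,1],[75,4],[77,0]]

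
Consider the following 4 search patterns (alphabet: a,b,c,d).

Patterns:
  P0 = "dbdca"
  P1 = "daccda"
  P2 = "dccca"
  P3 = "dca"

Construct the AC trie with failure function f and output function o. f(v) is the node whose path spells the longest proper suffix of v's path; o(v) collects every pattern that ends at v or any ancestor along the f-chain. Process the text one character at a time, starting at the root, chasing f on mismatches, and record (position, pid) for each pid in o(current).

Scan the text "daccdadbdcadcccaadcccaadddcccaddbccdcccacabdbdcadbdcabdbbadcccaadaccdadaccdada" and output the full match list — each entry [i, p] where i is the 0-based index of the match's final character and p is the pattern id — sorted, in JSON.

Build:
Trie nodes:
  0='ε' goto d→1
  1='d' goto a→6 b→2 c→11
  2='db' goto d→3
  3='dbd' goto c→4
  4='dbdc' goto a→5
  5='dbdca' goto ·  [P0 ends]
  6='da' goto c→7
  7='dac' goto c→8
  8='dacc' goto d→9
  9='daccd' goto a→10
  10='daccda' goto ·  [P1 ends]
  11='dc' goto a→15 c→12
  12='dcc' goto c→13
  13='dccc' goto a→14
  14='dccca' goto ·  [P2 ends]
  15='dca' goto ·  [P3 ends]

Failure links (BFS by depth):
  fail(1) 'd': from fail(0)=0 chase 'd': 0 ⇒ 0;  out=∅∪out(0)=∅
  fail(2) 'db': from fail(1)=0 chase 'b': 0 ⇒ 0;  out=∅∪out(0)=∅
  fail(6) 'da': from fail(1)=0 chase 'a': 0 ⇒ 0;  out=∅∪out(0)=∅
  fail(11) 'dc': from fail(1)=0 chase 'c': 0 ⇒ 0;  out=∅∪out(0)=∅
  fail(3) 'dbd': from fail(2)=0 chase 'd': 0 ⇒ 1;  out=∅∪out(1)=∅
  fail(7) 'dac': from fail(6)=0 chase 'c': 0 ⇒ 0;  out=∅∪out(0)=∅
  fail(12) 'dcc': from fail(11)=0 chase 'c': 0 ⇒ 0;  out=∅∪out(0)=∅
  fail(15) 'dca': from fail(11)=0 chase 'a': 0 ⇒ 0;  out={3}∪out(0)={3}
  fail(4) 'dbdc': from fail(3)=1 chase 'c': 1 ⇒ 11;  out=∅∪out(11)=∅
  fail(8) 'dacc': from fail(7)=0 chase 'c': 0 ⇒ 0;  out=∅∪out(0)=∅
  fail(13) 'dccc': from fail(12)=0 chase 'c': 0 ⇒ 0;  out=∅∪out(0)=∅
  fail(5) 'dbdca': from fail(4)=11 chase 'a': 11 ⇒ 15;  out={0}∪out(15)={0,3}
  fail(9) 'daccd': from fail(8)=0 chase 'd': 0 ⇒ 1;  out=∅∪out(1)=∅
  fail(14) 'dccca': from fail(13)=0 chase 'a': 0 ⇒ 0;  out={2}∪out(0)={2}
  fail(10) 'daccda': from fail(9)=1 chase 'a': 1 ⇒ 6;  out={1}∪out(6)={1}

Scan:
i=0 'd': node 0→1
i=1 'a': node 1→6
i=2 'c': node 6→7
i=3 'c': node 7→8
i=4 'd': node 8→9
i=5 'a': node 9→10  emit P1@[0:5]
i=6 'd': node 10→1 (via fail)
i=7 'b': node 1→2
i=8 'd': node 2→3
i=9 'c': node 3→4
i=10 'a': node 4→5  emit P0@[6:10],P3@[8:10]
i=11 'd': node 5→1 (via fail)
i=12 'c': node 1→11
i=13 'c': node 11→12
i=14 'c': node 12→13
i=15 'a': node 13→14  emit P2@[11:15]
i=16 'a': node 14→0 (via fail)
i=17 'd': node 0→1
i=18 'c': node 1→11
i=19 'c': node 11→12
i=20 'c': node 12→13
i=21 'a': node 13→14  emit P2@[17:21]
i=22 'a': node 14→0 (via fail)
i=23 'd': node 0→1
i=24 'd': node 1→1 (via fail)
i=25 'd': node 1→1 (via fail)
i=26 'c': node 1→11
i=27 'c': node 11→12
i=28 'c': node 12→13
i=29 'a': node 13→14  emit P2@[25:29]
i=30 'd': node 14→1 (via fail)
i=31 'd': node 1→1 (via fail)
i=32 'b': node 1→2
i=33 'c': node 2→0 (via fail)
i=34 'c': node 0→0
i=35 'd': node 0→1
i=36 'c': node 1→11
i=37 'c': node 11→12
i=38 'c': node 12→13
i=39 'a': node 13→14  emit P2@[35:39]
i=40 'c': node 14→0 (via fail)
i=41 'a': node 0→0
i=42 'b': node 0→0
i=43 'd': node 0→1
i=44 'b': node 1→2
i=45 'd': node 2→3
i=46 'c': node 3→4
i=47 'a': node 4→5  emit P0@[43:47],P3@[45:47]
i=48 'd': node 5→1 (via fail)
i=49 'b': node 1→2
i=50 'd': node 2→3
i=51 'c': node 3→4
i=52 'a': node 4→5  emit P0@[48:52],P3@[50:52]
i=53 'b': node 5→0 (via fail)
i=54 'd': node 0→1
i=55 'b': node 1→2
i=56 'b': node 2→0 (via fail)
i=57 'a': node 0→0
i=58 'd': node 0→1
i=59 'c': node 1→11
i=60 'c': node 11→12
i=61 'c': node 12→13
i=62 'a': node 13→14  emit P2@[58:62]
i=63 'a': node 14→0 (via fail)
i=64 'd': node 0→1
i=65 'a': node 1→6
i=66 'c': node 6→7
i=67 'c': node 7→8
i=68 'd': node 8→9
i=69 'a': node 9→10  emit P1@[64:69]
i=70 'd': node 10→1 (via fail)
i=71 'a': node 1→6
i=72 'c': node 6→7
i=73 'c': node 7→8
i=74 'd': node 8→9
i=75 'a': node 9→10  emit P1@[70:75]
i=76 'd': node 10→1 (via fail)
i=77 'a': node 1→6

Result: [[5,1],[10,0],[10,3],[15,2],[21,2],[29,2],[39,2],[47,0],[47,3],[52,0],[52,3],[62,2],[69,1],[75,1]]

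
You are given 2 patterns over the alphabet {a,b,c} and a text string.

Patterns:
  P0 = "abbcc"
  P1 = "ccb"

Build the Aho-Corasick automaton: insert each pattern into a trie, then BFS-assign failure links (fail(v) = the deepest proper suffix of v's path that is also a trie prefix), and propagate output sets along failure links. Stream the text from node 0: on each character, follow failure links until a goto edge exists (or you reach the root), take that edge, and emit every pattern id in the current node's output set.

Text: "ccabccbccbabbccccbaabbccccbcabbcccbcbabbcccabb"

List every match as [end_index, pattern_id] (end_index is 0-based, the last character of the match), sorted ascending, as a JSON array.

Construct AC machine:
Trie (insert patterns):
  0='ε' goto a→1 c→6
  1='a' goto b→2
  2='ab' goto b→3
  3='abb' goto c→4
  4='abbc' goto c→5
  5='abbcc' goto ·  ←P0
  6='c' goto c→7
  7='cc' goto b→8
  8='ccb' goto ·  ←P1

BFS fail/out derivation:
  fail(1) 'a': from fail(0)=0 chase 'a': 0 ⇒ 0;  out=∅∪out(0)=∅
  fail(6) 'c': from fail(0)=0 chase 'c': 0 ⇒ 0;  out=∅∪out(0)=∅
  fail(2) 'ab': from fail(1)=0 chase 'b': 0 ⇒ 0;  out=∅∪out(0)=∅
  fail(7) 'cc': from fail(6)=0 chase 'c': 0 ⇒ 6;  out=∅∪out(6)=∅
  fail(3) 'abb': from fail(2)=0 chase 'b': 0 ⇒ 0;  out=∅∪out(0)=∅
  fail(8) 'ccb': from fail(7)=6 chase 'b': 6→0 ⇒ 0;  out={1}∪out(0)={1}
  fail(4) 'abbc': from fail(3)=0 chase 'c': 0 ⇒ 6;  out=∅∪out(6)=∅
  fail(5) 'abbcc': from fail(4)=6 chase 'c': 6 ⇒ 7;  out={0}∪out(7)={0}

Scan:
[0] read 'c'  n0⇒n6
[1] read 'c'  n6⇒n7
[2] read 'a'  n7⇒n1 (fail-walked)
[3] read 'b'  n1⇒n2
[4] read 'c'  n2⇒n6 (fail-walked)
[5] read 'c'  n6⇒n7
[6] read 'b'  n7⇒n8  emit P1@[4:6]
[7] read 'c'  n8⇒n6 (fail-walked)
[8] read 'c'  n6⇒n7
[9] read 'b'  n7⇒n8  emit P1@[7:9]
[10] read 'a'  n8⇒n1 (fail-walked)
[11] read 'b'  n1⇒n2
[12] read 'b'  n2⇒n3
[13] read 'c'  n3⇒n4
[14] read 'c'  n4⇒n5  emit P0@[10:14]
[15] read 'c'  n5⇒n7 (fail-walked)
[16] read 'c'  n7⇒n7 (fail-walked)
[17] read 'b'  n7⇒n8  emit P1@[15:17]
[18] read 'a'  n8⇒n1 (fail-walked)
[19] read 'a'  n1⇒n1 (fail-walked)
[20] read 'b'  n1⇒n2
[21] read 'b'  n2⇒n3
[22] read 'c'  n3⇒n4
[23] read 'c'  n4⇒n5  emit P0@[19:23]
[24] read 'c'  n5⇒n7 (fail-walked)
[25] read 'c'  n7⇒n7 (fail-walked)
[26] read 'b'  n7⇒n8  emit P1@[24:26]
[27] read 'c'  n8⇒n6 (fail-walked)
[28] read 'a'  n6⇒n1 (fail-walked)
[29] read 'b'  n1⇒n2
[30] read 'b'  n2⇒n3
[31] read 'c'  n3⇒n4
[32] read 'c'  n4⇒n5  emit P0@[28:32]
[33] read 'c'  n5⇒n7 (fail-walked)
[34] read 'b'  n7⇒n8  emit P1@[32:34]
[35] read 'c'  n8⇒n6 (fail-walked)
[36] read 'b'  n6⇒n0 (fail-walked)
[37] read 'a'  n0⇒n1
[38] read 'b'  n1⇒n2
[39] read 'b'  n2⇒n3
[40] read 'c'  n3⇒n4
[41] read 'c'  n4⇒n5  emit P0@[37:41]
[42] read 'c'  n5⇒n7 (fail-walked)
[43] read 'a'  n7⇒n1 (fail-walked)
[44] read 'b'  n1⇒n2
[45] read 'b'  n2⇒n3

Matches: [[6,1],[9,1],[14,0],[17,1],[23,0],[26,1],[32,0],[34,1],[41,0]]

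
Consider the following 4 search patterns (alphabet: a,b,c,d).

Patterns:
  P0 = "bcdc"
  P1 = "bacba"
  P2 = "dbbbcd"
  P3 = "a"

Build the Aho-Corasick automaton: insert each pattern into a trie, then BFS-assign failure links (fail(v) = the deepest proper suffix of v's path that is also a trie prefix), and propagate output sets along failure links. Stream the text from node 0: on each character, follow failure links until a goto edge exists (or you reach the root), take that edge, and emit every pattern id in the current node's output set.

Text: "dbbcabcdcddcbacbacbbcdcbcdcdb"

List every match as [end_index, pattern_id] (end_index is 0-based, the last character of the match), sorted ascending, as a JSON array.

Build:
Trie nodes:
  0='ε' goto a→15 b→1 d→9
  1='b' goto a→5 c→2
  2='bc' goto d→3
  3='bcd' goto c→4
  4='bcdc' goto ·  ←P0
  5='ba' goto c→6
  6='bac' goto b→7
  7='bacb' goto a→8
  8='bacba' goto ·  ←P1
  9='d' goto b→10
  10='db' goto b→11
  11='dbb' goto b→12
  12='dbbb' goto c→13
  13='dbbbc' goto d→14
  14='dbbbcd' goto ·  ←P2
  15='a' goto ·  ←P3

Failure links (BFS by depth):
  fail(1) 'b': from fail(0)=0 chase 'b': 0 ⇒ 0;  out=∅∪out(0)=∅
  fail(9) 'd': from fail(0)=0 chase 'd': 0 ⇒ 0;  out=∅∪out(0)=∅
  fail(15) 'a': from fail(0)=0 chase 'a': 0 ⇒ 0;  out={3}∪out(0)={3}
  fail(2) 'bc': from fail(1)=0 chase 'c': 0 ⇒ 0;  out=∅∪out(0)=∅
  fail(5) 'ba': from fail(1)=0 chase 'a': 0 ⇒ 15;  out=∅∪out(15)={3}
  fail(10) 'db': from fail(9)=0 chase 'b': 0 ⇒ 1;  out=∅∪out(1)=∅
  fail(3) 'bcd': from fail(2)=0 chase 'd': 0 ⇒ 9;  out=∅∪out(9)=∅
  fail(6) 'bac': from fail(5)=15 chase 'c': 15→0 ⇒ 0;  out=∅∪out(0)=∅
  fail(11) 'dbb': from fail(10)=1 chase 'b': 1→0 ⇒ 1;  out=∅∪out(1)=∅
  fail(4) 'bcdc': from fail(3)=9 chase 'c': 9→0 ⇒ 0;  out={0}∪out(0)={0}
  fail(7) 'bacb': from fail(6)=0 chase 'b': 0 ⇒ 1;  out=∅∪out(1)=∅
  fail(12) 'dbbb': from fail(11)=1 chase 'b': 1→0 ⇒ 1;  out=∅∪out(1)=∅
  fail(8) 'bacba': from fail(7)=1 chase 'a': 1 ⇒ 5;  out={1}∪out(5)={1,3}
  fail(13) 'dbbbc': from fail(12)=1 chase 'c': 1 ⇒ 2;  out=∅∪out(2)=∅
  fail(14) 'dbbbcd': from fail(13)=2 chase 'd': 2 ⇒ 3;  out={2}∪out(3)={2}

Text stream:
[0] read 'd'  n0⇒n9
[1] read 'b'  n9⇒n10
[2] read 'b'  n10⇒n11
[3] read 'c'  n11⇒n2 (fail-walked)
[4] read 'a'  n2⇒n15 (fail-walked)  emit P3@[4:4]
[5] read 'b'  n15⇒n1 (fail-walked)
[6] read 'c'  n1⇒n2
[7] read 'd'  n2⇒n3
[8] read 'c'  n3⇒n4  emit P0@[5:8]
[9] read 'd'  n4⇒n9 (fail-walked)
[10] read 'd'  n9⇒n9 (fail-walked)
[11] read 'c'  n9⇒n0 (fail-walked)
[12] read 'b'  n0⇒n1
[13] read 'a'  n1⇒n5  emit P3@[13:13]
[14] read 'c'  n5⇒n6
[15] read 'b'  n6⇒n7
[16] read 'a'  n7⇒n8  emit P1@[12:16],P3@[16:16]
[17] read 'c'  n8⇒n6 (fail-walked)
[18] read 'b'  n6⇒n7
[19] read 'b'  n7⇒n1 (fail-walked)
[20] read 'c'  n1⇒n2
[21] read 'd'  n2⇒n3
[22] read 'c'  n3⇒n4  emit P0@[19:22]
[23] read 'b'  n4⇒n1 (fail-walked)
[24] read 'c'  n1⇒n2
[25] read 'd'  n2⇒n3
[26] read 'c'  n3⇒n4  emit P0@[23:26]
[27] read 'd'  n4⇒n9 (fail-walked)
[28] read 'b'  n9⇒n10

Result: [[4,3],[8,0],[13,3],[16,1],[16,3],[22,0],[26,0]]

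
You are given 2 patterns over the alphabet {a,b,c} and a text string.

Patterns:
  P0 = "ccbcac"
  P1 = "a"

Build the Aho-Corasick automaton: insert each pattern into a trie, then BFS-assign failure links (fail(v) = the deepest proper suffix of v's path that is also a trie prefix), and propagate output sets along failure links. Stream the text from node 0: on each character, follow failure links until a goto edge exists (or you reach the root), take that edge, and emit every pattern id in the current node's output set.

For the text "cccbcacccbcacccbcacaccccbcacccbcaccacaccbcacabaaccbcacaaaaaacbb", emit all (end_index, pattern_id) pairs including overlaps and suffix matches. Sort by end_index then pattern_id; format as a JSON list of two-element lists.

Construct AC machine:
Trie (insert patterns):
  0='ε' goto a→7 c→1
  1='c' goto c→2
  2='cc' goto b→3
  3='ccb' goto c→4
  4='ccbc' goto a→5
  5='ccbca' goto c→6
  6='ccbcac' goto ·  ←P0
  7='a' goto ·  ←P1

BFS fail/out derivation:
  fail(1) 'c': from fail(0)=0 chase 'c': 0 ⇒ 0;  out=∅∪out(0)=∅
  fail(7) 'a': from fail(0)=0 chase 'a': 0 ⇒ 0;  out={1}∪out(0)={1}
  fail(2) 'cc': from fail(1)=0 chase 'c': 0 ⇒ 1;  out=∅∪out(1)=∅
  fail(3) 'ccb': from fail(2)=1 chase 'b': 1→0 ⇒ 0;  out=∅∪out(0)=∅
  fail(4) 'ccbc': from fail(3)=0 chase 'c': 0 ⇒ 1;  out=∅∪out(1)=∅
  fail(5) 'ccbca': from fail(4)=1 chase 'a': 1→0 ⇒ 7;  out=∅∪out(7)={1}
  fail(6) 'ccbcac': from fail(5)=7 chase 'c': 7→0 ⇒ 1;  out={0}∪out(1)={0}

Run:
i=0 'c': node 0→1
i=1 'c': node 1→2
i=2 'c': node 2→2 (fail-walked)
i=3 'b': node 2→3
i=4 'c': node 3→4
i=5 'a': node 4→5  ** P1@[5:5]
i=6 'c': node 5→6  ** P0@[1:6]
i=7 'c': node 6→2 (fail-walked)
i=8 'c': node 2→2 (fail-walked)
i=9 'b': node 2→3
i=10 'c': node 3→4
i=11 'a': node 4→5  ** P1@[11:11]
i=12 'c': node 5→6  ** P0@[7:12]
i=13 'c': node 6→2 (fail-walked)
i=14 'c': node 2→2 (fail-walked)
i=15 'b': node 2→3
i=16 'c': node 3→4
i=17 'a': node 4→5  ** P1@[17:17]
i=18 'c': node 5→6  ** P0@[13:18]
i=19 'a': node 6→7 (fail-walked)  ** P1@[19:19]
i=20 'c': node 7→1 (fail-walked)
i=21 'c': node 1→2
i=22 'c': node 2→2 (fail-walked)
i=23 'c': node 2→2 (fail-walked)
i=24 'b': node 2→3
i=25 'c': node 3→4
i=26 'a': node 4→5  ** P1@[26:26]
i=27 'c': node 5→6  ** P0@[22:27]
i=28 'c': node 6→2 (fail-walked)
i=29 'c': node 2→2 (fail-walked)
i=30 'b': node 2→3
i=31 'c': node 3→4
i=32 'a': node 4→5  ** P1@[32:32]
i=33 'c': node 5→6  ** P0@[28:33]
i=34 'c': node 6→2 (fail-walked)
i=35 'a': node 2→7 (fail-walked)  ** P1@[35:35]
i=36 'c': node 7→1 (fail-walked)
i=37 'a': node 1→7 (fail-walked)  ** P1@[37:37]
i=38 'c': node 7→1 (fail-walked)
i=39 'c': node 1→2
i=40 'b': node 2→3
i=41 'c': node 3→4
i=42 'a': node 4→5  ** P1@[42:42]
i=43 'c': node 5→6  ** P0@[38:43]
i=44 'a': node 6→7 (fail-walked)  ** P1@[44:44]
i=45 'b': node 7→0 (fail-walked)
i=46 'a': node 0→7  ** P1@[46:46]
i=47 'a': node 7→7 (fail-walked)  ** P1@[47:47]
i=48 'c': node 7→1 (fail-walked)
i=49 'c': node 1→2
i=50 'b': node 2→3
i=51 'c': node 3→4
i=52 'a': node 4→5  ** P1@[52:52]
i=53 'c': node 5→6  ** P0@[48:53]
i=54 'a': node 6→7 (fail-walked)  ** P1@[54:54]
i=55 'a': node 7→7 (fail-walked)  ** P1@[55:55]
i=56 'a': node 7→7 (fail-walked)  ** P1@[56:56]
i=57 'a': node 7→7 (fail-walked)  ** P1@[57:57]
i=58 'a': node 7→7 (fail-walked)  ** P1@[58:58]
i=59 'a': node 7→7 (fail-walked)  ** P1@[59:59]
i=60 'c': node 7→1 (fail-walked)
i=61 'b': node 1→0 (fail-walked)
i=62 'b': node 0→0

Result: [[5,1],[6,0],[11,1],[12,0],[17,1],[18,0],[19,1],[26,1],[27,0],[32,1],[33,0],[35,1],[37,1],[42,1],[43,0],[44,1],[46,1],[47,1],[52,1],[53,0],[54,1],[55,1],[56,1],[57,1],[58,1],[59,1]]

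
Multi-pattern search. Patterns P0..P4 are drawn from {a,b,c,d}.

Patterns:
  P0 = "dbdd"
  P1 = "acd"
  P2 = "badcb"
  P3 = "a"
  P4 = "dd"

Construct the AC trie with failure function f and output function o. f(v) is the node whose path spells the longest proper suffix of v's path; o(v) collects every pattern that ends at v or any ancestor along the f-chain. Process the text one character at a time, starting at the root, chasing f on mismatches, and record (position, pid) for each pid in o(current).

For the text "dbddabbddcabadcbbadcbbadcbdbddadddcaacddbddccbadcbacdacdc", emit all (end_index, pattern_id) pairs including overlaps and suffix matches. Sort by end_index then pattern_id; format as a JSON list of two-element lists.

Build:
Trie nodes:
  n0 'ε': a→5 b→8 d→1
  n1 'd': b→2 d→13
  n2 'db': d→3
  n3 'dbd': d→4
  n4 'dbdd': ·  [P0 ends]
  n5 'a': c→6  [P3 ends]
  n6 'ac': d→7
  n7 'acd': ·  [P1 ends]
  n8 'b': a→9
  n9 'ba': d→10
  n10 'bad': c→11
  n11 'badc': b→12
  n12 'badcb': ·  [P2 ends]
  n13 'dd': ·  [P4 ends]

BFS fail/out derivation:
  fail(1) 'd': from fail(0)=0 chase 'd': 0 ⇒ 0;  out=∅∪out(0)=∅
  fail(5) 'a': from fail(0)=0 chase 'a': 0 ⇒ 0;  out={3}∪out(0)={3}
  fail(8) 'b': from fail(0)=0 chase 'b': 0 ⇒ 0;  out=∅∪out(0)=∅
  fail(2) 'db': from fail(1)=0 chase 'b': 0 ⇒ 8;  out=∅∪out(8)=∅
  fail(6) 'ac': from fail(5)=0 chase 'c': 0 ⇒ 0;  out=∅∪out(0)=∅
  fail(9) 'ba': from fail(8)=0 chase 'a': 0 ⇒ 5;  out=∅∪out(5)={3}
  fail(13) 'dd': from fail(1)=0 chase 'd': 0 ⇒ 1;  out={4}∪out(1)={4}
  fail(3) 'dbd': from fail(2)=8 chase 'd': 8→0 ⇒ 1;  out=∅∪out(1)=∅
  fail(7) 'acd': from fail(6)=0 chase 'd': 0 ⇒ 1;  out={1}∪out(1)={1}
  fail(10) 'bad': from fail(9)=5 chase 'd': 5→0 ⇒ 1;  out=∅∪out(1)=∅
  fail(4) 'dbdd': from fail(3)=1 chase 'd': 1 ⇒ 13;  out={0}∪out(13)={0,4}
  fail(11) 'badc': from fail(10)=1 chase 'c': 1→0 ⇒ 0;  out=∅∪out(0)=∅
  fail(12) 'badcb': from fail(11)=0 chase 'b': 0 ⇒ 8;  out={2}∪out(8)={2}

Text stream:
pos 0 'd': at 1
pos 1 'b': at 2
pos 2 'd': at 3
pos 3 'd': at 4  ** P0@[0:3],P4@[2:3]
pos 4 'a': at 5 ·f  ** P3@[4:4]
pos 5 'b': at 8 ·f
pos 6 'b': at 8 ·f
pos 7 'd': at 1 ·f
pos 8 'd': at 13  ** P4@[7:8]
pos 9 'c': at 0 ·f
pos 10 'a': at 5  ** P3@[10:10]
pos 11 'b': at 8 ·f
pos 12 'a': at 9  ** P3@[12:12]
pos 13 'd': at 10
pos 14 'c': at 11
pos 15 'b': at 12  ** P2@[11:15]
pos 16 'b': at 8 ·f
pos 17 'a': at 9  ** P3@[17:17]
pos 18 'd': at 10
pos 19 'c': at 11
pos 20 'b': at 12  ** P2@[16:20]
pos 21 'b': at 8 ·f
pos 22 'a': at 9  ** P3@[22:22]
pos 23 'd': at 10
pos 24 'c': at 11
pos 25 'b': at 12  ** P2@[21:25]
pos 26 'd': at 1 ·f
pos 27 'b': at 2
pos 28 'd': at 3
pos 29 'd': at 4  ** P0@[26:29],P4@[28:29]
pos 30 'a': at 5 ·f  ** P3@[30:30]
pos 31 'd': at 1 ·f
pos 32 'd': at 13  ** P4@[31:32]
pos 33 'd': at 13 ·f  ** P4@[32:33]
pos 34 'c': at 0 ·f
pos 35 'a': at 5  ** P3@[35:35]
pos 36 'a': at 5 ·f  ** P3@[36:36]
pos 37 'c': at 6
pos 38 'd': at 7  ** P1@[36:38]
pos 39 'd': at 13 ·f  ** P4@[38:39]
pos 40 'b': at 2 ·f
pos 41 'd': at 3
pos 42 'd': at 4  ** P0@[39:42],P4@[41:42]
pos 43 'c': at 0 ·f
pos 44 'c': at 0
pos 45 'b': at 8
pos 46 'a': at 9  ** P3@[46:46]
pos 47 'd': at 10
pos 48 'c': at 11
pos 49 'b': at 12  ** P2@[45:49]
pos 50 'a': at 9 ·f  ** P3@[50:50]
pos 51 'c': at 6 ·f
pos 52 'd': at 7  ** P1@[50:52]
pos 53 'a': at 5 ·f  ** P3@[53:53]
pos 54 'c': at 6
pos 55 'd': at 7  ** P1@[53:55]
pos 56 'c': at 0 ·f

All matches (sorted): [[3,0],[3,4],[4,3],[8,4],[10,3],[12,3],[15,2],[17,3],[20,2],[22,3],[25,2],[29,0],[29,4],[30,3],[32,4],[33,4],[35,3],[36,3],[38,1],[39,4],[42,0],[42,4],[46,3],[49,2],[50,3],[52,1],[53,3],[55,1]]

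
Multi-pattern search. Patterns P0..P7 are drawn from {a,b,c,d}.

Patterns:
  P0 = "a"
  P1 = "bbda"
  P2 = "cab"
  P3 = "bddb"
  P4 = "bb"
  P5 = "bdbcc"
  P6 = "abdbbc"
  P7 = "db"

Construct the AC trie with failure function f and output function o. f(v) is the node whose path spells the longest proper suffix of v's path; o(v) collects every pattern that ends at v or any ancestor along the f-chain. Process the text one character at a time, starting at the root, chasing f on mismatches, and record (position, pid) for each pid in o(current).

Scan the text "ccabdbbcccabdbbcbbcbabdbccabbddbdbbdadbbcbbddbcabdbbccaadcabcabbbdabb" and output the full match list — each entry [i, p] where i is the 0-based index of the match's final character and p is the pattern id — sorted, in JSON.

Construct AC machine:
Trie (insert patterns):
  0='ε' goto a→1 b→2 c→6 d→20
  1='a' goto b→15  ←P0
  2='b' goto b→3 d→9
  3='bb' goto d→4  ←P4
  4='bbd' goto a→5
  5='bbda' goto ·  ←P1
  6='c' goto a→7
  7='ca' goto b→8
  8='cab' goto ·  ←P2
  9='bd' goto b→12 d→10
  10='bdd' goto b→11
  11='bddb' goto ·  ←P3
  12='bdb' goto c→13
  13='bdbc' goto c→14
  14='bdbcc' goto ·  ←P5
  15='ab' goto d→16
  16='abd' goto b→17
  17='abdb' goto b→18
  18='abdbb' goto c→19
  19='abdbbc' goto ·  ←P6
  20='d' goto b→21
  21='db' goto ·  ←P7

Failure links (BFS by depth):
  fail(1) 'a': from fail(0)=0 chase 'a': 0 ⇒ 0;  out={0}∪out(0)={0}
  fail(2) 'b': from fail(0)=0 chase 'b': 0 ⇒ 0;  out=∅∪out(0)=∅
  fail(6) 'c': from fail(0)=0 chase 'c': 0 ⇒ 0;  out=∅∪out(0)=∅
  fail(20) 'd': from fail(0)=0 chase 'd': 0 ⇒ 0;  out=∅∪out(0)=∅
  fail(3) 'bb': from fail(2)=0 chase 'b': 0 ⇒ 2;  out={4}∪out(2)={4}
  fail(7) 'ca': from fail(6)=0 chase 'a': 0 ⇒ 1;  out=∅∪out(1)={0}
  fail(9) 'bd': from fail(2)=0 chase 'd': 0 ⇒ 20;  out=∅∪out(20)=∅
  fail(15) 'ab': from fail(1)=0 chase 'b': 0 ⇒ 2;  out=∅∪out(2)=∅
  fail(21) 'db': from fail(20)=0 chase 'b': 0 ⇒ 2;  out={7}∪out(2)={7}
  fail(4) 'bbd': from fail(3)=2 chase 'd': 2 ⇒ 9;  out=∅∪out(9)=∅
  fail(8) 'cab': from fail(7)=1 chase 'b': 1 ⇒ 15;  out={2}∪out(15)={2}
  fail(10) 'bdd': from fail(9)=20 chase 'd': 20→0 ⇒ 20;  out=∅∪out(20)=∅
  fail(12) 'bdb': from fail(9)=20 chase 'b': 20 ⇒ 21;  out=∅∪out(21)={7}
  fail(16) 'abd': from fail(15)=2 chase 'd': 2 ⇒ 9;  out=∅∪out(9)=∅
  fail(5) 'bbda': from fail(4)=9 chase 'a': 9→20→0 ⇒ 1;  out={1}∪out(1)={0,1}
  fail(11) 'bddb': from fail(10)=20 chase 'b': 20 ⇒ 21;  out={3}∪out(21)={3,7}
  fail(13) 'bdbc': from fail(12)=21 chase 'c': 21→2→0 ⇒ 6;  out=∅∪out(6)=∅
  fail(17) 'abdb': from fail(16)=9 chase 'b': 9 ⇒ 12;  out=∅∪out(12)={7}
  fail(14) 'bdbcc': from fail(13)=6 chase 'c': 6→0 ⇒ 6;  out={5}∪out(6)={5}
  fail(18) 'abdbb': from fail(17)=12 chase 'b': 12→21→2 ⇒ 3;  out=∅∪out(3)={4}
  fail(19) 'abdbbc': from fail(18)=3 chase 'c': 3→2→0 ⇒ 6;  out={6}∪out(6)={6}

Run:
[0] read 'c'  n0⇒n6
[1] read 'c'  n6⇒n6 (fail-walked)
[2] read 'a'  n6⇒n7  ** P0@[2:2]
[3] read 'b'  n7⇒n8  ** P2@[1:3]
[4] read 'd'  n8⇒n16 (fail-walked)
[5] read 'b'  n16⇒n17  ** P7@[4:5]
[6] read 'b'  n17⇒n18  ** P4@[5:6]
[7] read 'c'  n18⇒n19  ** P6@[2:7]
[8] read 'c'  n19⇒n6 (fail-walked)
[9] read 'c'  n6⇒n6 (fail-walked)
[10] read 'a'  n6⇒n7  ** P0@[10:10]
[11] read 'b'  n7⇒n8  ** P2@[9:11]
[12] read 'd'  n8⇒n16 (fail-walked)
[13] read 'b'  n16⇒n17  ** P7@[12:13]
[14] read 'b'  n17⇒n18  ** P4@[13:14]
[15] read 'c'  n18⇒n19  ** P6@[10:15]
[16] read 'b'  n19⇒n2 (fail-walked)
[17] read 'b'  n2⇒n3  ** P4@[16:17]
[18] read 'c'  n3⇒n6 (fail-walked)
[19] read 'b'  n6⇒n2 (fail-walked)
[20] read 'a'  n2⇒n1 (fail-walked)  ** P0@[20:20]
[21] read 'b'  n1⇒n15
[22] read 'd'  n15⇒n16
[23] read 'b'  n16⇒n17  ** P7@[22:23]
[24] read 'c'  n17⇒n13 (fail-walked)
[25] read 'c'  n13⇒n14  ** P5@[21:25]
[26] read 'a'  n14⇒n7 (fail-walked)  ** P0@[26:26]
[27] read 'b'  n7⇒n8  ** P2@[25:27]
[28] read 'b'  n8⇒n3 (fail-walked)  ** P4@[27:28]
[29] read 'd'  n3⇒n4
[30] read 'd'  n4⇒n10 (fail-walked)
[31] read 'b'  n10⇒n11  ** P3@[28:31],P7@[30:31]
[32] read 'd'  n11⇒n9 (fail-walked)
[33] read 'b'  n9⇒n12  ** P7@[32:33]
[34] read 'b'  n12⇒n3 (fail-walked)  ** P4@[33:34]
[35] read 'd'  n3⇒n4
[36] read 'a'  n4⇒n5  ** P0@[36:36],P1@[33:36]
[37] read 'd'  n5⇒n20 (fail-walked)
[38] read 'b'  n20⇒n21  ** P7@[37:38]
[39] read 'b'  n21⇒n3 (fail-walked)  ** P4@[38:39]
[40] read 'c'  n3⇒n6 (fail-walked)
[41] read 'b'  n6⇒n2 (fail-walked)
[42] read 'b'  n2⇒n3  ** P4@[41:42]
[43] read 'd'  n3⇒n4
[44] read 'd'  n4⇒n10 (fail-walked)
[45] read 'b'  n10⇒n11  ** P3@[42:45],P7@[44:45]
[46] read 'c'  n11⇒n6 (fail-walked)
[47] read 'a'  n6⇒n7  ** P0@[47:47]
[48] read 'b'  n7⇒n8  ** P2@[46:48]
[49] read 'd'  n8⇒n16 (fail-walked)
[50] read 'b'  n16⇒n17  ** P7@[49:50]
[51] read 'b'  n17⇒n18  ** P4@[50:51]
[52] read 'c'  n18⇒n19  ** P6@[47:52]
[53] read 'c'  n19⇒n6 (fail-walked)
[54] read 'a'  n6⇒n7  ** P0@[54:54]
[55] read 'a'  n7⇒n1 (fail-walked)  ** P0@[55:55]
[56] read 'd'  n1⇒n20 (fail-walked)
[57] read 'c'  n20⇒n6 (fail-walked)
[58] read 'a'  n6⇒n7  ** P0@[58:58]
[59] read 'b'  n7⇒n8  ** P2@[57:59]
[60] read 'c'  n8⇒n6 (fail-walked)
[61] read 'a'  n6⇒n7  ** P0@[61:61]
[62] read 'b'  n7⇒n8  ** P2@[60:62]
[63] read 'b'  n8⇒n3 (fail-walked)  ** P4@[62:63]
[64] read 'b'  n3⇒n3 (fail-walked)  ** P4@[63:64]
[65] read 'd'  n3⇒n4
[66] read 'a'  n4⇒n5  ** P0@[66:66],P1@[63:66]
[67] read 'b'  n5⇒n15 (fail-walked)
[68] read 'b'  n15⇒n3 (fail-walked)  ** P4@[67:68]

Result: [[2,0],[3,2],[5,7],[6,4],[7,6],[10,0],[11,2],[13,7],[14,4],[15,6],[17,4],[20,0],[23,7],[25,5],[26,0],[27,2],[28,4],[31,3],[31,7],[33,7],[34,4],[36,0],[36,1],[38,7],[39,4],[42,4],[45,3],[45,7],[47,0],[48,2],[50,7],[51,4],[52,6],[54,0],[55,0],[58,0],[59,2],[61,0],[62,2],[63,4],[64,4],[66,0],[66,1],[68,4]]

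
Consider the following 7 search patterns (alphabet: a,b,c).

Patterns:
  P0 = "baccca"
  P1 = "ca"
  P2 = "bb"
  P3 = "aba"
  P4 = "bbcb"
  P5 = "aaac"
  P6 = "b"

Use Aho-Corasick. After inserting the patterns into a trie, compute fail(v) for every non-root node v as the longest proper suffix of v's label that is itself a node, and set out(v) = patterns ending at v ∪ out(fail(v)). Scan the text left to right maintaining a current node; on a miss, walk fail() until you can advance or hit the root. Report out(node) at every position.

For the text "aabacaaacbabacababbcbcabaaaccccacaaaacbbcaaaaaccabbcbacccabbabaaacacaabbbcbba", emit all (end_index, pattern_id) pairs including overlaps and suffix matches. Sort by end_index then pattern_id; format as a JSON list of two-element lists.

Build:
Trie (insert patterns):
  n0 'ε': a→10 b→1 c→7
  n1 'b': a→2 b→9  ←P6
  n2 'ba': c→3
  n3 'bac': c→4
  n4 'bacc': c→5
  n5 'baccc': a→6
  n6 'baccca': ·  ←P0
  n7 'c': a→8
  n8 'ca': ·  ←P1
  n9 'bb': c→13  ←P2
  n10 'a': a→15 b→11
  n11 'ab': a→12
  n12 'aba': ·  ←P3
  n13 'bbc': b→14
  n14 'bbcb': ·  ←P4
  n15 'aa': a→16
  n16 'aaa': c→17
  n17 'aaac': ·  ←P5

BFS fail/out derivation:
  fail(1) 'b': from fail(0)=0 chase 'b': 0 ⇒ 0;  out={6}∪out(0)={6}
  fail(7) 'c': from fail(0)=0 chase 'c': 0 ⇒ 0;  out=∅∪out(0)=∅
  fail(10) 'a': from fail(0)=0 chase 'a': 0 ⇒ 0;  out=∅∪out(0)=∅
  fail(2) 'ba': from fail(1)=0 chase 'a': 0 ⇒ 10;  out=∅∪out(10)=∅
  fail(8) 'ca': from fail(7)=0 chase 'a': 0 ⇒ 10;  out={1}∪out(10)={1}
  fail(9) 'bb': from fail(1)=0 chase 'b': 0 ⇒ 1;  out={2}∪out(1)={2,6}
  fail(11) 'ab': from fail(10)=0 chase 'b': 0 ⇒ 1;  out=∅∪out(1)={6}
  fail(15) 'aa': from fail(10)=0 chase 'a': 0 ⇒ 10;  out=∅∪out(10)=∅
  fail(3) 'bac': from fail(2)=10 chase 'c': 10→0 ⇒ 7;  out=∅∪out(7)=∅
  fail(12) 'aba': from fail(11)=1 chase 'a': 1 ⇒ 2;  out={3}∪out(2)={3}
  fail(13) 'bbc': from fail(9)=1 chase 'c': 1→0 ⇒ 7;  out=∅∪out(7)=∅
  fail(16) 'aaa': from fail(15)=10 chase 'a': 10 ⇒ 15;  out=∅∪out(15)=∅
  fail(4) 'bacc': from fail(3)=7 chase 'c': 7→0 ⇒ 7;  out=∅∪out(7)=∅
  fail(14) 'bbcb': from fail(13)=7 chase 'b': 7→0 ⇒ 1;  out={4}∪out(1)={4,6}
  fail(17) 'aaac': from fail(16)=15 chase 'c': 15→10→0 ⇒ 7;  out={5}∪out(7)={5}
  fail(5) 'baccc': from fail(4)=7 chase 'c': 7→0 ⇒ 7;  out=∅∪out(7)=∅
  fail(6) 'baccca': from fail(5)=7 chase 'a': 7 ⇒ 8;  out={0}∪out(8)={0,1}

Scan:
pos 0 'a': at 10
pos 1 'a': at 15
pos 2 'b': at 11 (via fail)  emit P6@[2:2]
pos 3 'a': at 12  emit P3@[1:3]
pos 4 'c': at 3 (via fail)
pos 5 'a': at 8 (via fail)  emit P1@[4:5]
pos 6 'a': at 15 (via fail)
pos 7 'a': at 16
pos 8 'c': at 17  emit P5@[5:8]
pos 9 'b': at 1 (via fail)  emit P6@[9:9]
pos 10 'a': at 2
pos 11 'b': at 11 (via fail)  emit P6@[11:11]
pos 12 'a': at 12  emit P3@[10:12]
pos 13 'c': at 3 (via fail)
pos 14 'a': at 8 (via fail)  emit P1@[13:14]
pos 15 'b': at 11 (via fail)  emit P6@[15:15]
pos 16 'a': at 12  emit P3@[14:16]
pos 17 'b': at 11 (via fail)  emit P6@[17:17]
pos 18 'b': at 9 (via fail)  emit P2@[17:18],P6@[18:18]
pos 19 'c': at 13
pos 20 'b': at 14  emit P4@[17:20],P6@[20:20]
pos 21 'c': at 7 (via fail)
pos 22 'a': at 8  emit P1@[21:22]
pos 23 'b': at 11 (via fail)  emit P6@[23:23]
pos 24 'a': at 12  emit P3@[22:24]
pos 25 'a': at 15 (via fail)
pos 26 'a': at 16
pos 27 'c': at 17  emit P5@[24:27]
pos 28 'c': at 7 (via fail)
pos 29 'c': at 7 (via fail)
pos 30 'c': at 7 (via fail)
pos 31 'a': at 8  emit P1@[30:31]
pos 32 'c': at 7 (via fail)
pos 33 'a': at 8  emit P1@[32:33]
pos 34 'a': at 15 (via fail)
pos 35 'a': at 16
pos 36 'a': at 16 (via fail)
pos 37 'c': at 17  emit P5@[34:37]
pos 38 'b': at 1 (via fail)  emit P6@[38:38]
pos 39 'b': at 9  emit P2@[38:39],P6@[39:39]
pos 40 'c': at 13
pos 41 'a': at 8 (via fail)  emit P1@[40:41]
pos 42 'a': at 15 (via fail)
pos 43 'a': at 16
pos 44 'a': at 16 (via fail)
pos 45 'a': at 16 (via fail)
pos 46 'c': at 17  emit P5@[43:46]
pos 47 'c': at 7 (via fail)
pos 48 'a': at 8  emit P1@[47:48]
pos 49 'b': at 11 (via fail)  emit P6@[49:49]
pos 50 'b': at 9 (via fail)  emit P2@[49:50],P6@[50:50]
pos 51 'c': at 13
pos 52 'b': at 14  emit P4@[49:52],P6@[52:52]
pos 53 'a': at 2 (via fail)
pos 54 'c': at 3
pos 55 'c': at 4
pos 56 'c': at 5
pos 57 'a': at 6  emit P0@[52:57],P1@[56:57]
pos 58 'b': at 11 (via fail)  emit P6@[58:58]
pos 59 'b': at 9 (via fail)  emit P2@[58:59],P6@[59:59]
pos 60 'a': at 2 (via fail)
pos 61 'b': at 11 (via fail)  emit P6@[61:61]
pos 62 'a': at 12  emit P3@[60:62]
pos 63 'a': at 15 (via fail)
pos 64 'a': at 16
pos 65 'c': at 17  emit P5@[62:65]
pos 66 'a': at 8 (via fail)  emit P1@[65:66]
pos 67 'c': at 7 (via fail)
pos 68 'a': at 8  emit P1@[67:68]
pos 69 'a': at 15 (via fail)
pos 70 'b': at 11 (via fail)  emit P6@[70:70]
pos 71 'b': at 9 (via fail)  emit P2@[70:71],P6@[71:71]
pos 72 'b': at 9 (via fail)  emit P2@[71:72],P6@[72:72]
pos 73 'c': at 13
pos 74 'b': at 14  emit P4@[71:74],P6@[74:74]
pos 75 'b': at 9 (via fail)  emit P2@[74:75],P6@[75:75]
pos 76 'a': at 2 (via fail)

Matches: [[2,6],[3,3],[5,1],[8,5],[9,6],[11,6],[12,3],[14,1],[15,6],[16,3],[17,6],[18,2],[18,6],[20,4],[20,6],[22,1],[23,6],[24,3],[27,5],[31,1],[33,1],[37,5],[38,6],[39,2],[39,6],[41,1],[46,5],[48,1],[49,6],[50,2],[50,6],[52,4],[52,6],[57,0],[57,1],[58,6],[59,2],[59,6],[61,6],[62,3],[65,5],[66,1],[68,1],[70,6],[71,2],[71,6],[72,2],[72,6],[74,4],[74,6],[75,2],[75,6]]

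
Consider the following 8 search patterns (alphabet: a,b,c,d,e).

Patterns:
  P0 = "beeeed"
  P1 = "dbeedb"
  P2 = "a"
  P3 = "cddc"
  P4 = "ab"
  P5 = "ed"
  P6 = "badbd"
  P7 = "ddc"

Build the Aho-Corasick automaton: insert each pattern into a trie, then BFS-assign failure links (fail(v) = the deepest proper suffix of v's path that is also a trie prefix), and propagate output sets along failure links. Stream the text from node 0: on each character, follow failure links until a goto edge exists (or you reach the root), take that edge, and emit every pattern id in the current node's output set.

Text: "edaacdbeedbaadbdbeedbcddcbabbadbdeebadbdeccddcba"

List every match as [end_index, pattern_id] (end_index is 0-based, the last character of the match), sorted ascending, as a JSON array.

Build:
Trie (insert patterns):
  0='ε' goto a→13 b→1 c→14 d→7 e→19
  1='b' goto a→21 e→2
  2='be' goto e→3
  3='bee' goto e→4
  4='beee' goto e→5
  5='beeee' goto d→6
  6='beeeed' goto ·  [P0 ends]
  7='d' goto b→8 d→25
  8='db' goto e→9
  9='dbe' goto e→10
  10='dbee' goto d→11
  11='dbeed' goto b→12
  12='dbeedb' goto ·  [P1 ends]
  13='a' goto b→18  [P2 ends]
  14='c' goto d→15
  15='cd' goto d→16
  16='cdd' goto c→17
  17='cddc' goto ·  [P3 ends]
  18='ab' goto ·  [P4 ends]
  19='e' goto d→20
  20='ed' goto ·  [P5 ends]
  21='ba' goto d→22
  22='bad' goto b→23
  23='badb' goto d→24
  24='badbd' goto ·  [P6 ends]
  25='dd' goto c→26
  26='ddc' goto ·  [P7 ends]

Failure links (BFS by depth):
  fail(1) 'b': from fail(0)=0 chase 'b': 0 ⇒ 0;  out=∅∪out(0)=∅
  fail(7) 'd': from fail(0)=0 chase 'd': 0 ⇒ 0;  out=∅∪out(0)=∅
  fail(13) 'a': from fail(0)=0 chase 'a': 0 ⇒ 0;  out={2}∪out(0)={2}
  fail(14) 'c': from fail(0)=0 chase 'c': 0 ⇒ 0;  out=∅∪out(0)=∅
  fail(19) 'e': from fail(0)=0 chase 'e': 0 ⇒ 0;  out=∅∪out(0)=∅
  fail(2) 'be': from fail(1)=0 chase 'e': 0 ⇒ 19;  out=∅∪out(19)=∅
  fail(8) 'db': from fail(7)=0 chase 'b': 0 ⇒ 1;  out=∅∪out(1)=∅
  fail(15) 'cd': from fail(14)=0 chase 'd': 0 ⇒ 7;  out=∅∪out(7)=∅
  fail(18) 'ab': from fail(13)=0 chase 'b': 0 ⇒ 1;  out={4}∪out(1)={4}
  fail(20) 'ed': from fail(19)=0 chase 'd': 0 ⇒ 7;  out={5}∪out(7)={5}
  fail(21) 'ba': from fail(1)=0 chase 'a': 0 ⇒ 13;  out=∅∪out(13)={2}
  fail(25) 'dd': from fail(7)=0 chase 'd': 0 ⇒ 7;  out=∅∪out(7)=∅
  fail(3) 'bee': from fail(2)=19 chase 'e': 19→0 ⇒ 19;  out=∅∪out(19)=∅
  fail(9) 'dbe': from fail(8)=1 chase 'e': 1 ⇒ 2;  out=∅∪out(2)=∅
  fail(16) 'cdd': from fail(15)=7 chase 'd': 7 ⇒ 25;  out=∅∪out(25)=∅
  fail(22) 'bad': from fail(21)=13 chase 'd': 13→0 ⇒ 7;  out=∅∪out(7)=∅
  fail(26) 'ddc': from fail(25)=7 chase 'c': 7→0 ⇒ 14;  out={7}∪out(14)={7}
  fail(4) 'beee': from fail(3)=19 chase 'e': 19→0 ⇒ 19;  out=∅∪out(19)=∅
  fail(10) 'dbee': from fail(9)=2 chase 'e': 2 ⇒ 3;  out=∅∪out(3)=∅
  fail(17) 'cddc': from fail(16)=25 chase 'c': 25 ⇒ 26;  out={3}∪out(26)={3,7}
  fail(23) 'badb': from fail(22)=7 chase 'b': 7 ⇒ 8;  out=∅∪out(8)=∅
  fail(5) 'beeee': from fail(4)=19 chase 'e': 19→0 ⇒ 19;  out=∅∪out(19)=∅
  fail(11) 'dbeed': from fail(10)=3 chase 'd': 3→19 ⇒ 20;  out=∅∪out(20)={5}
  fail(24) 'badbd': from fail(23)=8 chase 'd': 8→1→0 ⇒ 7;  out={6}∪out(7)={6}
  fail(6) 'beeeed': from fail(5)=19 chase 'd': 19 ⇒ 20;  out={0}∪out(20)={0,5}
  fail(12) 'dbeedb': from fail(11)=20 chase 'b': 20→7 ⇒ 8;  out={1}∪out(8)={1}

Scan:
i=0 'e': node 0→19
i=1 'd': node 19→20  emit P5@[0:1]
i=2 'a': node 20→13 (via fail)  emit P2@[2:2]
i=3 'a': node 13→13 (via fail)  emit P2@[3:3]
i=4 'c': node 13→14 (via fail)
i=5 'd': node 14→15
i=6 'b': node 15→8 (via fail)
i=7 'e': node 8→9
i=8 'e': node 9→10
i=9 'd': node 10→11  emit P5@[8:9]
i=10 'b': node 11→12  emit P1@[5:10]
i=11 'a': node 12→21 (via fail)  emit P2@[11:11]
i=12 'a': node 21→13 (via fail)  emit P2@[12:12]
i=13 'd': node 13→7 (via fail)
i=14 'b': node 7→8
i=15 'd': node 8→7 (via fail)
i=16 'b': node 7→8
i=17 'e': node 8→9
i=18 'e': node 9→10
i=19 'd': node 10→11  emit P5@[18:19]
i=20 'b': node 11→12  emit P1@[15:20]
i=21 'c': node 12→14 (via fail)
i=22 'd': node 14→15
i=23 'd': node 15→16
i=24 'c': node 16→17  emit P3@[21:24],P7@[22:24]
i=25 'b': node 17→1 (via fail)
i=26 'a': node 1→21  emit P2@[26:26]
i=27 'b': node 21→18 (via fail)  emit P4@[26:27]
i=28 'b': node 18→1 (via fail)
i=29 'a': node 1→21  emit P2@[29:29]
i=30 'd': node 21→22
i=31 'b': node 22→23
i=32 'd': node 23→24  emit P6@[28:32]
i=33 'e': node 24→19 (via fail)
i=34 'e': node 19→19 (via fail)
i=35 'b': node 19→1 (via fail)
i=36 'a': node 1→21  emit P2@[36:36]
i=37 'd': node 21→22
i=38 'b': node 22→23
i=39 'd': node 23→24  emit P6@[35:39]
i=40 'e': node 24→19 (via fail)
i=41 'c': node 19→14 (via fail)
i=42 'c': node 14→14 (via fail)
i=43 'd': node 14→15
i=44 'd': node 15→16
i=45 'c': node 16→17  emit P3@[42:45],P7@[43:45]
i=46 'b': node 17→1 (via fail)
i=47 'a': node 1→21  emit P2@[47:47]

Result: [[1,5],[2,2],[3,2],[9,5],[10,1],[11,2],[12,2],[19,5],[20,1],[24,3],[24,7],[26,2],[27,4],[29,2],[32,6],[36,2],[39,6],[45,3],[45,7],[47,2]]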